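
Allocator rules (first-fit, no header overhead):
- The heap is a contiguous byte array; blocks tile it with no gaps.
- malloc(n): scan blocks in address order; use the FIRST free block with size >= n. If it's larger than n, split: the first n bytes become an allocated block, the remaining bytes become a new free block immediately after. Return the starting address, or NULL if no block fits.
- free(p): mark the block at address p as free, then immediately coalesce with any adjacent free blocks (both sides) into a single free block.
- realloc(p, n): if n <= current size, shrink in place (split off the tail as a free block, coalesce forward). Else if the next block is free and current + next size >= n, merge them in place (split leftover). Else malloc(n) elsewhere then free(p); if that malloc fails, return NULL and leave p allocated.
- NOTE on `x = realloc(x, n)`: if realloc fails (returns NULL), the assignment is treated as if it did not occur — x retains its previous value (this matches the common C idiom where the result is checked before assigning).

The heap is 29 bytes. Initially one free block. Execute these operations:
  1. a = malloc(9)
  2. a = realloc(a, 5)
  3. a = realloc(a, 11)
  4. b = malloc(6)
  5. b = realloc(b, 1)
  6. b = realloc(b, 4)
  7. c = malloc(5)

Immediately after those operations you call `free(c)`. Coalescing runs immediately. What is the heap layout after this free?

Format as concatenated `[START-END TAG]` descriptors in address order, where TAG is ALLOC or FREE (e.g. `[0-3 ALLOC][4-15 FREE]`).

Answer: [0-10 ALLOC][11-14 ALLOC][15-28 FREE]

Derivation:
Op 1: a = malloc(9) -> a = 0; heap: [0-8 ALLOC][9-28 FREE]
Op 2: a = realloc(a, 5) -> a = 0; heap: [0-4 ALLOC][5-28 FREE]
Op 3: a = realloc(a, 11) -> a = 0; heap: [0-10 ALLOC][11-28 FREE]
Op 4: b = malloc(6) -> b = 11; heap: [0-10 ALLOC][11-16 ALLOC][17-28 FREE]
Op 5: b = realloc(b, 1) -> b = 11; heap: [0-10 ALLOC][11-11 ALLOC][12-28 FREE]
Op 6: b = realloc(b, 4) -> b = 11; heap: [0-10 ALLOC][11-14 ALLOC][15-28 FREE]
Op 7: c = malloc(5) -> c = 15; heap: [0-10 ALLOC][11-14 ALLOC][15-19 ALLOC][20-28 FREE]
free(c): c = 15 -> block [15-19 ALLOC]; mark free, coalesce with adjacent free neighbors -> [0-10 ALLOC][11-14 ALLOC][15-28 FREE]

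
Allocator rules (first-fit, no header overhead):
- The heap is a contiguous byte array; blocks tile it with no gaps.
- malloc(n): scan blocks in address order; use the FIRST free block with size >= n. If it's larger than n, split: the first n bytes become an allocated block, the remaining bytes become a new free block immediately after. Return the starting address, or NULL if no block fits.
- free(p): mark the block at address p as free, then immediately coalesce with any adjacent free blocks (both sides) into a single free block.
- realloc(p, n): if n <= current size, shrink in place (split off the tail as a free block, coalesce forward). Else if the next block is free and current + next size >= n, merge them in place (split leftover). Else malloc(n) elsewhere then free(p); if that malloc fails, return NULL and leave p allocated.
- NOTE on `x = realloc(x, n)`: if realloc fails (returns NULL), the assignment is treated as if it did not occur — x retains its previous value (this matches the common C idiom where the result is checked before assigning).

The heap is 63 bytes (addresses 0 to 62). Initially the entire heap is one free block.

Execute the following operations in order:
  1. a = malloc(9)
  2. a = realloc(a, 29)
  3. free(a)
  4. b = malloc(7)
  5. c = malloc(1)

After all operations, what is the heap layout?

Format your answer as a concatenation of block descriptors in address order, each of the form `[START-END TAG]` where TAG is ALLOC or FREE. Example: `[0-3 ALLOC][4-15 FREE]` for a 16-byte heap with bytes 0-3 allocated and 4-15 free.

Answer: [0-6 ALLOC][7-7 ALLOC][8-62 FREE]

Derivation:
Op 1: a = malloc(9) -> a = 0; heap: [0-8 ALLOC][9-62 FREE]
Op 2: a = realloc(a, 29) -> a = 0; heap: [0-28 ALLOC][29-62 FREE]
Op 3: free(a) -> (freed a); heap: [0-62 FREE]
Op 4: b = malloc(7) -> b = 0; heap: [0-6 ALLOC][7-62 FREE]
Op 5: c = malloc(1) -> c = 7; heap: [0-6 ALLOC][7-7 ALLOC][8-62 FREE]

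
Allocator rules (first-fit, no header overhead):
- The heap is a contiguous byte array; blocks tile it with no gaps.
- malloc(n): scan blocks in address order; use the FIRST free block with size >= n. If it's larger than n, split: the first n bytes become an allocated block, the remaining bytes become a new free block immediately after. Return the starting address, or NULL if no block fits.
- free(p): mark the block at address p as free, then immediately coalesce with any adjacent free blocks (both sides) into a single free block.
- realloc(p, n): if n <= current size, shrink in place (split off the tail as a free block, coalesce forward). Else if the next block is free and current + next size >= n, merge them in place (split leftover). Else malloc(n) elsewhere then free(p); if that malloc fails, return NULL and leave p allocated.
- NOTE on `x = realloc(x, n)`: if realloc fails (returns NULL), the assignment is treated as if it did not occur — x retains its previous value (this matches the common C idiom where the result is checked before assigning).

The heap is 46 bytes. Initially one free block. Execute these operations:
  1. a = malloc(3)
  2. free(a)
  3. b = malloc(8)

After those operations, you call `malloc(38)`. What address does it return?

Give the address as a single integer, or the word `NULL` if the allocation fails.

Op 1: a = malloc(3) -> a = 0; heap: [0-2 ALLOC][3-45 FREE]
Op 2: free(a) -> (freed a); heap: [0-45 FREE]
Op 3: b = malloc(8) -> b = 0; heap: [0-7 ALLOC][8-45 FREE]
malloc(38): first-fit scan over [0-7 ALLOC][8-45 FREE] -> 8

Answer: 8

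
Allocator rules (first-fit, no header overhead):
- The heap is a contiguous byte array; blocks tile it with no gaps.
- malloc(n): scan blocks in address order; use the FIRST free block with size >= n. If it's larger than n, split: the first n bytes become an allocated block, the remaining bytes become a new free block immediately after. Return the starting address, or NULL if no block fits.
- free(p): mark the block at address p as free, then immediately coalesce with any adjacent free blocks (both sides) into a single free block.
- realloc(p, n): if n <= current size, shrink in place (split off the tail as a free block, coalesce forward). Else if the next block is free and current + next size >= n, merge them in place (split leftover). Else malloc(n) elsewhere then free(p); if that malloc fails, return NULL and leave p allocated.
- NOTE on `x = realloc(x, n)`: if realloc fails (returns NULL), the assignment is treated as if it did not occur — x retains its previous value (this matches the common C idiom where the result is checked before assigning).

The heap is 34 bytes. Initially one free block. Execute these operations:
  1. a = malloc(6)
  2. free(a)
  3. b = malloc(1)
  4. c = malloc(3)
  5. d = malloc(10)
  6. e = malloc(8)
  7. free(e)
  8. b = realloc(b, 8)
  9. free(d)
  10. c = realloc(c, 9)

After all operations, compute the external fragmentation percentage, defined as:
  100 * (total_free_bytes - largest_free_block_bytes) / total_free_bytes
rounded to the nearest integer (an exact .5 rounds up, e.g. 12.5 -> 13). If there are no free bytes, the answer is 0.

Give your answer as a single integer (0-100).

Answer: 29

Derivation:
Op 1: a = malloc(6) -> a = 0; heap: [0-5 ALLOC][6-33 FREE]
Op 2: free(a) -> (freed a); heap: [0-33 FREE]
Op 3: b = malloc(1) -> b = 0; heap: [0-0 ALLOC][1-33 FREE]
Op 4: c = malloc(3) -> c = 1; heap: [0-0 ALLOC][1-3 ALLOC][4-33 FREE]
Op 5: d = malloc(10) -> d = 4; heap: [0-0 ALLOC][1-3 ALLOC][4-13 ALLOC][14-33 FREE]
Op 6: e = malloc(8) -> e = 14; heap: [0-0 ALLOC][1-3 ALLOC][4-13 ALLOC][14-21 ALLOC][22-33 FREE]
Op 7: free(e) -> (freed e); heap: [0-0 ALLOC][1-3 ALLOC][4-13 ALLOC][14-33 FREE]
Op 8: b = realloc(b, 8) -> b = 14; heap: [0-0 FREE][1-3 ALLOC][4-13 ALLOC][14-21 ALLOC][22-33 FREE]
Op 9: free(d) -> (freed d); heap: [0-0 FREE][1-3 ALLOC][4-13 FREE][14-21 ALLOC][22-33 FREE]
Op 10: c = realloc(c, 9) -> c = 1; heap: [0-0 FREE][1-9 ALLOC][10-13 FREE][14-21 ALLOC][22-33 FREE]
Free blocks: [1 4 12] total_free=17 largest=12 -> 100*(17-12)/17 = 500/17 ≈ 29.412 -> rounds to 29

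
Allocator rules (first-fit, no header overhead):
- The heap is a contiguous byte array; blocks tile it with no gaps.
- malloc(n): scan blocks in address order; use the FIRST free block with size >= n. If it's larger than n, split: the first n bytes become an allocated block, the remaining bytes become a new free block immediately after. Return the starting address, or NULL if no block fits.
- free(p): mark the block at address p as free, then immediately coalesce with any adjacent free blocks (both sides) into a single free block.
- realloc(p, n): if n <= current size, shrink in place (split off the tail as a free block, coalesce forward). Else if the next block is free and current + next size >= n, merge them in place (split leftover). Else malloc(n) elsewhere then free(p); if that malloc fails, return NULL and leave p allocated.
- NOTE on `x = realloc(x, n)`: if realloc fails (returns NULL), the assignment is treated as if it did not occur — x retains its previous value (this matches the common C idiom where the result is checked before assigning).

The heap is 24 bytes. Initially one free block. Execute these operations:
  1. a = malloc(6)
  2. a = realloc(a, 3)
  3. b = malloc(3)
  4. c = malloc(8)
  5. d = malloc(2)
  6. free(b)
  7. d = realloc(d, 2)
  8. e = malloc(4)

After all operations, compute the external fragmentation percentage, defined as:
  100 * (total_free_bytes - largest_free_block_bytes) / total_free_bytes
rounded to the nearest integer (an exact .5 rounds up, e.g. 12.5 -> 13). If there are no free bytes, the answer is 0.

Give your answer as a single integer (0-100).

Op 1: a = malloc(6) -> a = 0; heap: [0-5 ALLOC][6-23 FREE]
Op 2: a = realloc(a, 3) -> a = 0; heap: [0-2 ALLOC][3-23 FREE]
Op 3: b = malloc(3) -> b = 3; heap: [0-2 ALLOC][3-5 ALLOC][6-23 FREE]
Op 4: c = malloc(8) -> c = 6; heap: [0-2 ALLOC][3-5 ALLOC][6-13 ALLOC][14-23 FREE]
Op 5: d = malloc(2) -> d = 14; heap: [0-2 ALLOC][3-5 ALLOC][6-13 ALLOC][14-15 ALLOC][16-23 FREE]
Op 6: free(b) -> (freed b); heap: [0-2 ALLOC][3-5 FREE][6-13 ALLOC][14-15 ALLOC][16-23 FREE]
Op 7: d = realloc(d, 2) -> d = 14; heap: [0-2 ALLOC][3-5 FREE][6-13 ALLOC][14-15 ALLOC][16-23 FREE]
Op 8: e = malloc(4) -> e = 16; heap: [0-2 ALLOC][3-5 FREE][6-13 ALLOC][14-15 ALLOC][16-19 ALLOC][20-23 FREE]
Free blocks: [3 4] total_free=7 largest=4 -> 100*(7-4)/7 = 300/7 ≈ 42.857 -> rounds to 43

Answer: 43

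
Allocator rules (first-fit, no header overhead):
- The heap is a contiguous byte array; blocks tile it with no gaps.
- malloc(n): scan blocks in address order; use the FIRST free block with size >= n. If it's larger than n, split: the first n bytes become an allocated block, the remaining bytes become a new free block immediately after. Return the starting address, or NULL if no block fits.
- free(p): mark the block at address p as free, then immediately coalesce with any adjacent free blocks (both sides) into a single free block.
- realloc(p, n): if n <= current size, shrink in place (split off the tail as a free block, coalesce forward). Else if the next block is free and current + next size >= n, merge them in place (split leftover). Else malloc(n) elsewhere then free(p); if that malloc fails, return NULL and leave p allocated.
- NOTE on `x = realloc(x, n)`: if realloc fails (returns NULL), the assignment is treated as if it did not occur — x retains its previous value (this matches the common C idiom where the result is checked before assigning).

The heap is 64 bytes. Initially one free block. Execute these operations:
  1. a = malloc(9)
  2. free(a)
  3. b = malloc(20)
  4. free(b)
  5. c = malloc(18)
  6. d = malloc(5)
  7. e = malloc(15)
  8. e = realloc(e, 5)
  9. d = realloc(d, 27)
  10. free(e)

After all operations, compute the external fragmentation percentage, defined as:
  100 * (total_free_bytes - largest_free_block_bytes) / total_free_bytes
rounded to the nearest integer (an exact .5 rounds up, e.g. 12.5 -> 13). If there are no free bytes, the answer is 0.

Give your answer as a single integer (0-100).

Op 1: a = malloc(9) -> a = 0; heap: [0-8 ALLOC][9-63 FREE]
Op 2: free(a) -> (freed a); heap: [0-63 FREE]
Op 3: b = malloc(20) -> b = 0; heap: [0-19 ALLOC][20-63 FREE]
Op 4: free(b) -> (freed b); heap: [0-63 FREE]
Op 5: c = malloc(18) -> c = 0; heap: [0-17 ALLOC][18-63 FREE]
Op 6: d = malloc(5) -> d = 18; heap: [0-17 ALLOC][18-22 ALLOC][23-63 FREE]
Op 7: e = malloc(15) -> e = 23; heap: [0-17 ALLOC][18-22 ALLOC][23-37 ALLOC][38-63 FREE]
Op 8: e = realloc(e, 5) -> e = 23; heap: [0-17 ALLOC][18-22 ALLOC][23-27 ALLOC][28-63 FREE]
Op 9: d = realloc(d, 27) -> d = 28; heap: [0-17 ALLOC][18-22 FREE][23-27 ALLOC][28-54 ALLOC][55-63 FREE]
Op 10: free(e) -> (freed e); heap: [0-17 ALLOC][18-27 FREE][28-54 ALLOC][55-63 FREE]
Free blocks: [10 9] total_free=19 largest=10 -> 100*(19-10)/19 = 900/19 ≈ 47.368 -> rounds to 47

Answer: 47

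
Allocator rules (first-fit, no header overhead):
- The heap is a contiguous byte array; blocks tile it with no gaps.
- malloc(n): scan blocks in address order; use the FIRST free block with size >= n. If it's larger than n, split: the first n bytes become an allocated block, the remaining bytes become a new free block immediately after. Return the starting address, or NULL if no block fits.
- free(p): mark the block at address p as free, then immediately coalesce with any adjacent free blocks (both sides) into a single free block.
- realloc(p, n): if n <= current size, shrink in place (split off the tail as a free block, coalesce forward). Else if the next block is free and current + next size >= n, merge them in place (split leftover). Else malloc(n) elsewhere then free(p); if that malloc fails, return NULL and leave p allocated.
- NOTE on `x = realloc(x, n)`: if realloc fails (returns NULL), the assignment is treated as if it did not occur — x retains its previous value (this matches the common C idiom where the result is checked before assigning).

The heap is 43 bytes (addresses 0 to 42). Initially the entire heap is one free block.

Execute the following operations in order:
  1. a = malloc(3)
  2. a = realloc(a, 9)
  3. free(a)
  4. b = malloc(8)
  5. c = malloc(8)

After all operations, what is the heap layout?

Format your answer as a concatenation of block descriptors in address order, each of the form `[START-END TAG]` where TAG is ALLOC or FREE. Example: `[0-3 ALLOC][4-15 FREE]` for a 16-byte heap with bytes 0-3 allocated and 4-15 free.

Op 1: a = malloc(3) -> a = 0; heap: [0-2 ALLOC][3-42 FREE]
Op 2: a = realloc(a, 9) -> a = 0; heap: [0-8 ALLOC][9-42 FREE]
Op 3: free(a) -> (freed a); heap: [0-42 FREE]
Op 4: b = malloc(8) -> b = 0; heap: [0-7 ALLOC][8-42 FREE]
Op 5: c = malloc(8) -> c = 8; heap: [0-7 ALLOC][8-15 ALLOC][16-42 FREE]

Answer: [0-7 ALLOC][8-15 ALLOC][16-42 FREE]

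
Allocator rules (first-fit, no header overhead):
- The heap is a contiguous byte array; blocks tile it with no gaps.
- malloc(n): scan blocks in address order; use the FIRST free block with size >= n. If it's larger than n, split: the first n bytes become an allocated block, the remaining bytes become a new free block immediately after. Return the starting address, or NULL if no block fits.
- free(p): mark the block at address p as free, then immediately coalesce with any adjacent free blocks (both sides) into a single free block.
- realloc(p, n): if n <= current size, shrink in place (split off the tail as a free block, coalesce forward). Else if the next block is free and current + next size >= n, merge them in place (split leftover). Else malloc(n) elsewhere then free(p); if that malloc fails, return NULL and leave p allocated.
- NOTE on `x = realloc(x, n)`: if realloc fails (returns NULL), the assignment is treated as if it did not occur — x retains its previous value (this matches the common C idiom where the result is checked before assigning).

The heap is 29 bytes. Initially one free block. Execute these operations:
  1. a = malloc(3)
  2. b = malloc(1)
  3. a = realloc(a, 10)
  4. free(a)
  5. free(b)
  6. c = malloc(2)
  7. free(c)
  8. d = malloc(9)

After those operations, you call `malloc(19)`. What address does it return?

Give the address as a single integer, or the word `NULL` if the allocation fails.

Answer: 9

Derivation:
Op 1: a = malloc(3) -> a = 0; heap: [0-2 ALLOC][3-28 FREE]
Op 2: b = malloc(1) -> b = 3; heap: [0-2 ALLOC][3-3 ALLOC][4-28 FREE]
Op 3: a = realloc(a, 10) -> a = 4; heap: [0-2 FREE][3-3 ALLOC][4-13 ALLOC][14-28 FREE]
Op 4: free(a) -> (freed a); heap: [0-2 FREE][3-3 ALLOC][4-28 FREE]
Op 5: free(b) -> (freed b); heap: [0-28 FREE]
Op 6: c = malloc(2) -> c = 0; heap: [0-1 ALLOC][2-28 FREE]
Op 7: free(c) -> (freed c); heap: [0-28 FREE]
Op 8: d = malloc(9) -> d = 0; heap: [0-8 ALLOC][9-28 FREE]
malloc(19): first-fit scan over [0-8 ALLOC][9-28 FREE] -> 9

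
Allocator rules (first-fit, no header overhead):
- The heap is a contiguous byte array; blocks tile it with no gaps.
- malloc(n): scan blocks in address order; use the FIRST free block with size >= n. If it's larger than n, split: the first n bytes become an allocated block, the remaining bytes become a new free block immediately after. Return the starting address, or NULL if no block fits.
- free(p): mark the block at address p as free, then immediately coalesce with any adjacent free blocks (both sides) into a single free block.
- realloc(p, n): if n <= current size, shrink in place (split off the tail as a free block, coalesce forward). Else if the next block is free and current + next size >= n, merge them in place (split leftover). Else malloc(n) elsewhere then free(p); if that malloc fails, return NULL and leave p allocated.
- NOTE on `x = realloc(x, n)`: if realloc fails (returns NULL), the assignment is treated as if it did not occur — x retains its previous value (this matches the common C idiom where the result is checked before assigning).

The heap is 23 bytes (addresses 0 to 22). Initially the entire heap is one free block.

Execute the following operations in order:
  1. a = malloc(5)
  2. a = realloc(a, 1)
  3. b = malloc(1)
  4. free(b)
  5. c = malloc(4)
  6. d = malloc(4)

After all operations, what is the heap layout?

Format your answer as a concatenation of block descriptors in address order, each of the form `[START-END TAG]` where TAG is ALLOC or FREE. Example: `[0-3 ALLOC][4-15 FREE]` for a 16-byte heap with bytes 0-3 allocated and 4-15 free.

Answer: [0-0 ALLOC][1-4 ALLOC][5-8 ALLOC][9-22 FREE]

Derivation:
Op 1: a = malloc(5) -> a = 0; heap: [0-4 ALLOC][5-22 FREE]
Op 2: a = realloc(a, 1) -> a = 0; heap: [0-0 ALLOC][1-22 FREE]
Op 3: b = malloc(1) -> b = 1; heap: [0-0 ALLOC][1-1 ALLOC][2-22 FREE]
Op 4: free(b) -> (freed b); heap: [0-0 ALLOC][1-22 FREE]
Op 5: c = malloc(4) -> c = 1; heap: [0-0 ALLOC][1-4 ALLOC][5-22 FREE]
Op 6: d = malloc(4) -> d = 5; heap: [0-0 ALLOC][1-4 ALLOC][5-8 ALLOC][9-22 FREE]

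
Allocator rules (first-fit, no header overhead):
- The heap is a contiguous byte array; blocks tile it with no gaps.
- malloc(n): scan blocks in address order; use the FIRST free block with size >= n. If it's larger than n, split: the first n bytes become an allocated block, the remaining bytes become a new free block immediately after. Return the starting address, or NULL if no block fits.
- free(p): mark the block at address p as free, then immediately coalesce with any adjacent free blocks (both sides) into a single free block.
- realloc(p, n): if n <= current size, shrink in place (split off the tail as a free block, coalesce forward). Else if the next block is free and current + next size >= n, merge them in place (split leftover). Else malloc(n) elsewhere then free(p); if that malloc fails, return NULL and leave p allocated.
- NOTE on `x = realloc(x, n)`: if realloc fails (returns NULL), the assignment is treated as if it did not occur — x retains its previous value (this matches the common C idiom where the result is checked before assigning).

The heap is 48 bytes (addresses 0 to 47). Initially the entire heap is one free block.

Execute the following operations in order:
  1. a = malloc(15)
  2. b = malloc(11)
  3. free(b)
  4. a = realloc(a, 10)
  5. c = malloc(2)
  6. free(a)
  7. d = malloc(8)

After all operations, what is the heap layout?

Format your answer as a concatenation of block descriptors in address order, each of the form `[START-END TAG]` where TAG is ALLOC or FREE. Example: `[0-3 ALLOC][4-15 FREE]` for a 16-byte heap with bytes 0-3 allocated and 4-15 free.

Op 1: a = malloc(15) -> a = 0; heap: [0-14 ALLOC][15-47 FREE]
Op 2: b = malloc(11) -> b = 15; heap: [0-14 ALLOC][15-25 ALLOC][26-47 FREE]
Op 3: free(b) -> (freed b); heap: [0-14 ALLOC][15-47 FREE]
Op 4: a = realloc(a, 10) -> a = 0; heap: [0-9 ALLOC][10-47 FREE]
Op 5: c = malloc(2) -> c = 10; heap: [0-9 ALLOC][10-11 ALLOC][12-47 FREE]
Op 6: free(a) -> (freed a); heap: [0-9 FREE][10-11 ALLOC][12-47 FREE]
Op 7: d = malloc(8) -> d = 0; heap: [0-7 ALLOC][8-9 FREE][10-11 ALLOC][12-47 FREE]

Answer: [0-7 ALLOC][8-9 FREE][10-11 ALLOC][12-47 FREE]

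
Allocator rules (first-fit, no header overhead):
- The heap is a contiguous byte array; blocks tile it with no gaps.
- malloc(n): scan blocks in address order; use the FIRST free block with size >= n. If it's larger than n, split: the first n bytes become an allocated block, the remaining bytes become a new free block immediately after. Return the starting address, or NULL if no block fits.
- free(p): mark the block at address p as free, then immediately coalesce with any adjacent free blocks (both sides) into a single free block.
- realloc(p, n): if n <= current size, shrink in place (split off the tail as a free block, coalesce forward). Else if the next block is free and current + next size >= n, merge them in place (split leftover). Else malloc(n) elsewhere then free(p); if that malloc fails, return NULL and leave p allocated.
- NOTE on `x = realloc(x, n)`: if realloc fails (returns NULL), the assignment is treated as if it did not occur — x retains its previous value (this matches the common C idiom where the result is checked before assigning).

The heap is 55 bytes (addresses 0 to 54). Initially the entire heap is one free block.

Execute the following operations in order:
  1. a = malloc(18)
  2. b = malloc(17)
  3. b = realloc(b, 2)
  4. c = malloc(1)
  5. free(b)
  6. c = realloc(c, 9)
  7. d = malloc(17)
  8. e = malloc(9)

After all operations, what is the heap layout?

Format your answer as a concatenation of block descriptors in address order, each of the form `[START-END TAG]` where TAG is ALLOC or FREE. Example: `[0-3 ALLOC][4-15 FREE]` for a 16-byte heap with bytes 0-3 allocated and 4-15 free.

Answer: [0-17 ALLOC][18-19 FREE][20-28 ALLOC][29-45 ALLOC][46-54 ALLOC]

Derivation:
Op 1: a = malloc(18) -> a = 0; heap: [0-17 ALLOC][18-54 FREE]
Op 2: b = malloc(17) -> b = 18; heap: [0-17 ALLOC][18-34 ALLOC][35-54 FREE]
Op 3: b = realloc(b, 2) -> b = 18; heap: [0-17 ALLOC][18-19 ALLOC][20-54 FREE]
Op 4: c = malloc(1) -> c = 20; heap: [0-17 ALLOC][18-19 ALLOC][20-20 ALLOC][21-54 FREE]
Op 5: free(b) -> (freed b); heap: [0-17 ALLOC][18-19 FREE][20-20 ALLOC][21-54 FREE]
Op 6: c = realloc(c, 9) -> c = 20; heap: [0-17 ALLOC][18-19 FREE][20-28 ALLOC][29-54 FREE]
Op 7: d = malloc(17) -> d = 29; heap: [0-17 ALLOC][18-19 FREE][20-28 ALLOC][29-45 ALLOC][46-54 FREE]
Op 8: e = malloc(9) -> e = 46; heap: [0-17 ALLOC][18-19 FREE][20-28 ALLOC][29-45 ALLOC][46-54 ALLOC]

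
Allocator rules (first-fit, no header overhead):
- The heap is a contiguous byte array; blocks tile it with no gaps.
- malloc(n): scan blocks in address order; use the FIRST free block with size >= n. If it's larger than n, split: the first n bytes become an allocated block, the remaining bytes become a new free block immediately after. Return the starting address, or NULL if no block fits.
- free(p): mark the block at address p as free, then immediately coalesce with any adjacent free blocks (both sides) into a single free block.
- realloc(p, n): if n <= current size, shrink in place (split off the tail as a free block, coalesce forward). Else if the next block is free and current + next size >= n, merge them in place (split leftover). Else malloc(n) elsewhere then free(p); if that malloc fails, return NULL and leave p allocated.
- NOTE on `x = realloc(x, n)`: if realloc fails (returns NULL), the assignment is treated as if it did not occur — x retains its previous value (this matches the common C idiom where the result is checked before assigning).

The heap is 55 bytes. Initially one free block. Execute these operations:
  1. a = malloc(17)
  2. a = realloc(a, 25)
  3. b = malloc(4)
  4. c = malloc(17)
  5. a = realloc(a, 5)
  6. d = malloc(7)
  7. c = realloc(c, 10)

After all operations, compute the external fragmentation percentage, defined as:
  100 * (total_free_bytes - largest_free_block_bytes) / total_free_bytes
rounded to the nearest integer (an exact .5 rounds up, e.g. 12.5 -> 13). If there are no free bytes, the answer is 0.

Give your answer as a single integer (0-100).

Answer: 45

Derivation:
Op 1: a = malloc(17) -> a = 0; heap: [0-16 ALLOC][17-54 FREE]
Op 2: a = realloc(a, 25) -> a = 0; heap: [0-24 ALLOC][25-54 FREE]
Op 3: b = malloc(4) -> b = 25; heap: [0-24 ALLOC][25-28 ALLOC][29-54 FREE]
Op 4: c = malloc(17) -> c = 29; heap: [0-24 ALLOC][25-28 ALLOC][29-45 ALLOC][46-54 FREE]
Op 5: a = realloc(a, 5) -> a = 0; heap: [0-4 ALLOC][5-24 FREE][25-28 ALLOC][29-45 ALLOC][46-54 FREE]
Op 6: d = malloc(7) -> d = 5; heap: [0-4 ALLOC][5-11 ALLOC][12-24 FREE][25-28 ALLOC][29-45 ALLOC][46-54 FREE]
Op 7: c = realloc(c, 10) -> c = 29; heap: [0-4 ALLOC][5-11 ALLOC][12-24 FREE][25-28 ALLOC][29-38 ALLOC][39-54 FREE]
Free blocks: [13 16] total_free=29 largest=16 -> 100*(29-16)/29 = 1300/29 ≈ 44.828 -> rounds to 45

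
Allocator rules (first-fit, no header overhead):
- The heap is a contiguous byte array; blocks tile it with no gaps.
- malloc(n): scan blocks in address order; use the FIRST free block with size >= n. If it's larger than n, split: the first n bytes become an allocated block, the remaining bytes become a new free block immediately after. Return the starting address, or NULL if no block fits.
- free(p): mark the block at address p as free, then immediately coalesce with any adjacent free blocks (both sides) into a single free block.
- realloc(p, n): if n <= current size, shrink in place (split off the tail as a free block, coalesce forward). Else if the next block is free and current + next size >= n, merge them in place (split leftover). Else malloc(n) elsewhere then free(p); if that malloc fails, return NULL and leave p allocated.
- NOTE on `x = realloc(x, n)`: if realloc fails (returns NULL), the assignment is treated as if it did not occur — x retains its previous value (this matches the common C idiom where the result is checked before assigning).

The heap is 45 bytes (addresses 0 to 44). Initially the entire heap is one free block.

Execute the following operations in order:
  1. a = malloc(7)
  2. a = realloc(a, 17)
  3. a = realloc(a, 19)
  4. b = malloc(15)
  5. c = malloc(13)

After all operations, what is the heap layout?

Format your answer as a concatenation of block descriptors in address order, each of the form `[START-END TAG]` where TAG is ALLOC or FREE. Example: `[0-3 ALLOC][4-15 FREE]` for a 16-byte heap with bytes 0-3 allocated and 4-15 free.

Answer: [0-18 ALLOC][19-33 ALLOC][34-44 FREE]

Derivation:
Op 1: a = malloc(7) -> a = 0; heap: [0-6 ALLOC][7-44 FREE]
Op 2: a = realloc(a, 17) -> a = 0; heap: [0-16 ALLOC][17-44 FREE]
Op 3: a = realloc(a, 19) -> a = 0; heap: [0-18 ALLOC][19-44 FREE]
Op 4: b = malloc(15) -> b = 19; heap: [0-18 ALLOC][19-33 ALLOC][34-44 FREE]
Op 5: c = malloc(13) -> c = NULL; heap: [0-18 ALLOC][19-33 ALLOC][34-44 FREE]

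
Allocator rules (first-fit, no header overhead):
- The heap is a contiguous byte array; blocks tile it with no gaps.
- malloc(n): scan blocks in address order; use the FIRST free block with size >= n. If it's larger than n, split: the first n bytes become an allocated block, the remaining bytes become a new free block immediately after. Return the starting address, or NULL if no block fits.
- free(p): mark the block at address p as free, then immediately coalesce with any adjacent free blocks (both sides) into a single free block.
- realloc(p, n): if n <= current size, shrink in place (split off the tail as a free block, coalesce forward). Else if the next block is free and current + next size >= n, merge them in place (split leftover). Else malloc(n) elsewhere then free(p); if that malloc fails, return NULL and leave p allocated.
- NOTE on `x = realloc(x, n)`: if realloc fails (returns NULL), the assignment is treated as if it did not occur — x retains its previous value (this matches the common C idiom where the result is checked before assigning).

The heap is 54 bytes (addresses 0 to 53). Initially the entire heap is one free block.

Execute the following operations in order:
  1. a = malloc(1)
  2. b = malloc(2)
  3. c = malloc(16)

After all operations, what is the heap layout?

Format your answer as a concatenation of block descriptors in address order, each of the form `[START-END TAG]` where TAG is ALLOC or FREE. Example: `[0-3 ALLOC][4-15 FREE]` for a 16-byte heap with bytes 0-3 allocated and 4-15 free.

Answer: [0-0 ALLOC][1-2 ALLOC][3-18 ALLOC][19-53 FREE]

Derivation:
Op 1: a = malloc(1) -> a = 0; heap: [0-0 ALLOC][1-53 FREE]
Op 2: b = malloc(2) -> b = 1; heap: [0-0 ALLOC][1-2 ALLOC][3-53 FREE]
Op 3: c = malloc(16) -> c = 3; heap: [0-0 ALLOC][1-2 ALLOC][3-18 ALLOC][19-53 FREE]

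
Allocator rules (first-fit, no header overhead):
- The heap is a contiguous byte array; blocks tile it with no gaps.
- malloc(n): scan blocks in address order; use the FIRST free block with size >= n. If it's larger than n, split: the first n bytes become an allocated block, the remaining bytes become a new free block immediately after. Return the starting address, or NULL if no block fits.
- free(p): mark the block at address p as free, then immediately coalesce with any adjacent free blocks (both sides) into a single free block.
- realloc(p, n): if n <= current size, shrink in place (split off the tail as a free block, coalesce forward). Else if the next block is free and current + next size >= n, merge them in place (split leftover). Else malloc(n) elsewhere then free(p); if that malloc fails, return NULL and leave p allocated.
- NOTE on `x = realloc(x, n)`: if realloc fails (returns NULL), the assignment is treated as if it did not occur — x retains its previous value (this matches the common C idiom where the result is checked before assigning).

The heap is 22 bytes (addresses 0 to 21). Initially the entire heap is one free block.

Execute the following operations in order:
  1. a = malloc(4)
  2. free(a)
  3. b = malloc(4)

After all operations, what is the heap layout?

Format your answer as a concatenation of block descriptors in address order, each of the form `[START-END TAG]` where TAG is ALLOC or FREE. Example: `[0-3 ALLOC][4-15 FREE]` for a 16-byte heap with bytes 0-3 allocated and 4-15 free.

Answer: [0-3 ALLOC][4-21 FREE]

Derivation:
Op 1: a = malloc(4) -> a = 0; heap: [0-3 ALLOC][4-21 FREE]
Op 2: free(a) -> (freed a); heap: [0-21 FREE]
Op 3: b = malloc(4) -> b = 0; heap: [0-3 ALLOC][4-21 FREE]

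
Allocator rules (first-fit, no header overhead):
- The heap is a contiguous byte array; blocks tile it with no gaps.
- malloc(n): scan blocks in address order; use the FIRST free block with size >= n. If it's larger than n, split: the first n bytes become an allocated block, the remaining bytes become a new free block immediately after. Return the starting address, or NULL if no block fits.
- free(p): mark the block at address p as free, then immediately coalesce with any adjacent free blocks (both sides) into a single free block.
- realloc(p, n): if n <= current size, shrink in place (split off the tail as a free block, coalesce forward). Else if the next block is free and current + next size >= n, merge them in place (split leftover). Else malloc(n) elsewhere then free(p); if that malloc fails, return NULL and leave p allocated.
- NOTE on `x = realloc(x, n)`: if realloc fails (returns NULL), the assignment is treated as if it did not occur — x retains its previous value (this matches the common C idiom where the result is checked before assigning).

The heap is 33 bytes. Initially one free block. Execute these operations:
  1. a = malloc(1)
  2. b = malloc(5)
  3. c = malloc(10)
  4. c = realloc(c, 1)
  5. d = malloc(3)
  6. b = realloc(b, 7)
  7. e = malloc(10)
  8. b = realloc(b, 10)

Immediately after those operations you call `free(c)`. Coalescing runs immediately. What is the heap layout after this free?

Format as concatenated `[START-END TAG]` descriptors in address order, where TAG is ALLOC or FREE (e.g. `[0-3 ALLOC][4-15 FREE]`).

Answer: [0-0 ALLOC][1-6 FREE][7-9 ALLOC][10-16 ALLOC][17-26 ALLOC][27-32 FREE]

Derivation:
Op 1: a = malloc(1) -> a = 0; heap: [0-0 ALLOC][1-32 FREE]
Op 2: b = malloc(5) -> b = 1; heap: [0-0 ALLOC][1-5 ALLOC][6-32 FREE]
Op 3: c = malloc(10) -> c = 6; heap: [0-0 ALLOC][1-5 ALLOC][6-15 ALLOC][16-32 FREE]
Op 4: c = realloc(c, 1) -> c = 6; heap: [0-0 ALLOC][1-5 ALLOC][6-6 ALLOC][7-32 FREE]
Op 5: d = malloc(3) -> d = 7; heap: [0-0 ALLOC][1-5 ALLOC][6-6 ALLOC][7-9 ALLOC][10-32 FREE]
Op 6: b = realloc(b, 7) -> b = 10; heap: [0-0 ALLOC][1-5 FREE][6-6 ALLOC][7-9 ALLOC][10-16 ALLOC][17-32 FREE]
Op 7: e = malloc(10) -> e = 17; heap: [0-0 ALLOC][1-5 FREE][6-6 ALLOC][7-9 ALLOC][10-16 ALLOC][17-26 ALLOC][27-32 FREE]
Op 8: b = realloc(b, 10) -> NULL (b unchanged); heap: [0-0 ALLOC][1-5 FREE][6-6 ALLOC][7-9 ALLOC][10-16 ALLOC][17-26 ALLOC][27-32 FREE]
free(c): c = 6 -> block [6-6 ALLOC]; mark free, coalesce with adjacent free neighbors -> [0-0 ALLOC][1-6 FREE][7-9 ALLOC][10-16 ALLOC][17-26 ALLOC][27-32 FREE]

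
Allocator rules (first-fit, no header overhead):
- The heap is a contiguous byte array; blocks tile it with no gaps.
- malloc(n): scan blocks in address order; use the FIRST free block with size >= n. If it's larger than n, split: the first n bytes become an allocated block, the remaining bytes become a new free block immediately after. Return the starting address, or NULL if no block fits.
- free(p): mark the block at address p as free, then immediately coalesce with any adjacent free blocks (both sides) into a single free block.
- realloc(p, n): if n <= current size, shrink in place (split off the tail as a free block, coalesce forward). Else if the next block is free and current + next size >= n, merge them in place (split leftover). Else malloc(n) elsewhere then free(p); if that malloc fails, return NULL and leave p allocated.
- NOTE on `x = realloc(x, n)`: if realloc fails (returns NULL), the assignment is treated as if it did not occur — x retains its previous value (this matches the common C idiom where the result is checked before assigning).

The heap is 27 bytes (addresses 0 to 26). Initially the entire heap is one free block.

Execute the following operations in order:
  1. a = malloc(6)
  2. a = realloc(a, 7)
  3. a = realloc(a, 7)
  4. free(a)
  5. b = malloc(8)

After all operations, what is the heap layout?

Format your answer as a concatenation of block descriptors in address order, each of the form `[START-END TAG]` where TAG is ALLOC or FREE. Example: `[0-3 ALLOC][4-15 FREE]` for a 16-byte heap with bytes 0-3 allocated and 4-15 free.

Answer: [0-7 ALLOC][8-26 FREE]

Derivation:
Op 1: a = malloc(6) -> a = 0; heap: [0-5 ALLOC][6-26 FREE]
Op 2: a = realloc(a, 7) -> a = 0; heap: [0-6 ALLOC][7-26 FREE]
Op 3: a = realloc(a, 7) -> a = 0; heap: [0-6 ALLOC][7-26 FREE]
Op 4: free(a) -> (freed a); heap: [0-26 FREE]
Op 5: b = malloc(8) -> b = 0; heap: [0-7 ALLOC][8-26 FREE]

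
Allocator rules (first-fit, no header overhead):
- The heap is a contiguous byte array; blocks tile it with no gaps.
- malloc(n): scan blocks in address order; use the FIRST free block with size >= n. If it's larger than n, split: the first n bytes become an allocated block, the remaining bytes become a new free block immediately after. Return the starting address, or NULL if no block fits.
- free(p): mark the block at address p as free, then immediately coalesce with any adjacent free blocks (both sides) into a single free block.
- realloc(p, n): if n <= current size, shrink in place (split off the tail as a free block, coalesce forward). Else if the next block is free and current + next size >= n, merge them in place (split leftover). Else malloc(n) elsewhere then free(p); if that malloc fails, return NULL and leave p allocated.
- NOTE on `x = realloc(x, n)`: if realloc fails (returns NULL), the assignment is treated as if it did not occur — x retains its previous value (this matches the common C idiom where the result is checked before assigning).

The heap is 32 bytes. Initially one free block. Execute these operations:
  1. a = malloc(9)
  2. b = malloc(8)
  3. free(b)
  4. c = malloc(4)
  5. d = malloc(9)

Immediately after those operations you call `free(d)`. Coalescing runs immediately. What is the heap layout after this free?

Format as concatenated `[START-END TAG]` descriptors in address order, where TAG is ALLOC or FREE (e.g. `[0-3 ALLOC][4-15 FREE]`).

Answer: [0-8 ALLOC][9-12 ALLOC][13-31 FREE]

Derivation:
Op 1: a = malloc(9) -> a = 0; heap: [0-8 ALLOC][9-31 FREE]
Op 2: b = malloc(8) -> b = 9; heap: [0-8 ALLOC][9-16 ALLOC][17-31 FREE]
Op 3: free(b) -> (freed b); heap: [0-8 ALLOC][9-31 FREE]
Op 4: c = malloc(4) -> c = 9; heap: [0-8 ALLOC][9-12 ALLOC][13-31 FREE]
Op 5: d = malloc(9) -> d = 13; heap: [0-8 ALLOC][9-12 ALLOC][13-21 ALLOC][22-31 FREE]
free(d): d = 13 -> block [13-21 ALLOC]; mark free, coalesce with adjacent free neighbors -> [0-8 ALLOC][9-12 ALLOC][13-31 FREE]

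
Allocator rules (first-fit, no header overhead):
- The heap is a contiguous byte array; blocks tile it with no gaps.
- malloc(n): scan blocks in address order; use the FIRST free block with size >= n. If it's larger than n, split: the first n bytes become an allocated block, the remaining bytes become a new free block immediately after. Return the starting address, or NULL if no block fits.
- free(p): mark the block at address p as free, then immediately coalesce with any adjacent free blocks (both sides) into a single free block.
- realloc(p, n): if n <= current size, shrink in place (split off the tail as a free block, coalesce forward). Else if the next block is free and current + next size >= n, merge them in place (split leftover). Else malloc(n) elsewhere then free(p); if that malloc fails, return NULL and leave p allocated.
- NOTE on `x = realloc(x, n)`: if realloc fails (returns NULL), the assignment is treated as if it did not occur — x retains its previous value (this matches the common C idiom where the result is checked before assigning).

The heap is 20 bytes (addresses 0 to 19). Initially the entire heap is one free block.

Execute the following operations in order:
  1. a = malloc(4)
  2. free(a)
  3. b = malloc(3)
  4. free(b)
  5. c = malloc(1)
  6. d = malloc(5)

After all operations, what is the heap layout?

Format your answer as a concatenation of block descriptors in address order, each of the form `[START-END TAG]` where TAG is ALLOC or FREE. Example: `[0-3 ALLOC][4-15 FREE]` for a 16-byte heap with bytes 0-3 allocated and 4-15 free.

Answer: [0-0 ALLOC][1-5 ALLOC][6-19 FREE]

Derivation:
Op 1: a = malloc(4) -> a = 0; heap: [0-3 ALLOC][4-19 FREE]
Op 2: free(a) -> (freed a); heap: [0-19 FREE]
Op 3: b = malloc(3) -> b = 0; heap: [0-2 ALLOC][3-19 FREE]
Op 4: free(b) -> (freed b); heap: [0-19 FREE]
Op 5: c = malloc(1) -> c = 0; heap: [0-0 ALLOC][1-19 FREE]
Op 6: d = malloc(5) -> d = 1; heap: [0-0 ALLOC][1-5 ALLOC][6-19 FREE]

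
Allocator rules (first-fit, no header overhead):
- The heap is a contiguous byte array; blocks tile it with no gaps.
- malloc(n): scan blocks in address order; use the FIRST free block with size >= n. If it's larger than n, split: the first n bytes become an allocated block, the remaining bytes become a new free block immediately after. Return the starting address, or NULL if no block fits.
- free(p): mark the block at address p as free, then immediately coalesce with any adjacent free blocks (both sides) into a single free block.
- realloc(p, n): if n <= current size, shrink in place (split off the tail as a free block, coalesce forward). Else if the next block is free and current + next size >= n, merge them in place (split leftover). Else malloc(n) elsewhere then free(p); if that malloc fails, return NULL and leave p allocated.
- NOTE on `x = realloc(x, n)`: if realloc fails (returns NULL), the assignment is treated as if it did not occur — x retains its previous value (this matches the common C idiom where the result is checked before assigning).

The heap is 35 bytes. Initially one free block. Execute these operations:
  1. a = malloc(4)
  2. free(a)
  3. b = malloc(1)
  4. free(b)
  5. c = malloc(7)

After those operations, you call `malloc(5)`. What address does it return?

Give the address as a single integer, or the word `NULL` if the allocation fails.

Answer: 7

Derivation:
Op 1: a = malloc(4) -> a = 0; heap: [0-3 ALLOC][4-34 FREE]
Op 2: free(a) -> (freed a); heap: [0-34 FREE]
Op 3: b = malloc(1) -> b = 0; heap: [0-0 ALLOC][1-34 FREE]
Op 4: free(b) -> (freed b); heap: [0-34 FREE]
Op 5: c = malloc(7) -> c = 0; heap: [0-6 ALLOC][7-34 FREE]
malloc(5): first-fit scan over [0-6 ALLOC][7-34 FREE] -> 7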